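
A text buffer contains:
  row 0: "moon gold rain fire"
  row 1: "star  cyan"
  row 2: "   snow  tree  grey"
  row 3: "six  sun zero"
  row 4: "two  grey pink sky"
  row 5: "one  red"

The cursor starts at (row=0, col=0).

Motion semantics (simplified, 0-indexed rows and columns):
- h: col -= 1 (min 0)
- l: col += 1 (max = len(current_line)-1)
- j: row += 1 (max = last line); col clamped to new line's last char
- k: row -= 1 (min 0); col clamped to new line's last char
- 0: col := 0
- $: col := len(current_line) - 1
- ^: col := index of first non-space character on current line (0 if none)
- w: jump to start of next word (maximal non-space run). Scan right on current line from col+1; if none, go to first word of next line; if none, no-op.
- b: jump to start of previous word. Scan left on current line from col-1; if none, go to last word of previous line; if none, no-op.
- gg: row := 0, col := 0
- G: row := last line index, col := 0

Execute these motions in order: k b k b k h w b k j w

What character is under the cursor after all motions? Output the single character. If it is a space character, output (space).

After 1 (k): row=0 col=0 char='m'
After 2 (b): row=0 col=0 char='m'
After 3 (k): row=0 col=0 char='m'
After 4 (b): row=0 col=0 char='m'
After 5 (k): row=0 col=0 char='m'
After 6 (h): row=0 col=0 char='m'
After 7 (w): row=0 col=5 char='g'
After 8 (b): row=0 col=0 char='m'
After 9 (k): row=0 col=0 char='m'
After 10 (j): row=1 col=0 char='s'
After 11 (w): row=1 col=6 char='c'

Answer: c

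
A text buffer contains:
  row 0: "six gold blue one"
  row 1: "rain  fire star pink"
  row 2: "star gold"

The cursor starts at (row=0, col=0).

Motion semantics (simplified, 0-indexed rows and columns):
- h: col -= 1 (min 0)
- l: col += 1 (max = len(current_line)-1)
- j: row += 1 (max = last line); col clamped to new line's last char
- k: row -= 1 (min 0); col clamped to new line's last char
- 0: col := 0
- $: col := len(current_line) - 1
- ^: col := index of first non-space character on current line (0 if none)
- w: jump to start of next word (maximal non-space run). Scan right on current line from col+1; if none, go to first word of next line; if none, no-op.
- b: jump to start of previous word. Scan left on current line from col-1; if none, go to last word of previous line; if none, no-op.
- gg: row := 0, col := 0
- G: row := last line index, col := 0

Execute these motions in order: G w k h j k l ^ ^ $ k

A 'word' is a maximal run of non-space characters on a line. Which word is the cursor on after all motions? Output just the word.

Answer: one

Derivation:
After 1 (G): row=2 col=0 char='s'
After 2 (w): row=2 col=5 char='g'
After 3 (k): row=1 col=5 char='_'
After 4 (h): row=1 col=4 char='_'
After 5 (j): row=2 col=4 char='_'
After 6 (k): row=1 col=4 char='_'
After 7 (l): row=1 col=5 char='_'
After 8 (^): row=1 col=0 char='r'
After 9 (^): row=1 col=0 char='r'
After 10 ($): row=1 col=19 char='k'
After 11 (k): row=0 col=16 char='e'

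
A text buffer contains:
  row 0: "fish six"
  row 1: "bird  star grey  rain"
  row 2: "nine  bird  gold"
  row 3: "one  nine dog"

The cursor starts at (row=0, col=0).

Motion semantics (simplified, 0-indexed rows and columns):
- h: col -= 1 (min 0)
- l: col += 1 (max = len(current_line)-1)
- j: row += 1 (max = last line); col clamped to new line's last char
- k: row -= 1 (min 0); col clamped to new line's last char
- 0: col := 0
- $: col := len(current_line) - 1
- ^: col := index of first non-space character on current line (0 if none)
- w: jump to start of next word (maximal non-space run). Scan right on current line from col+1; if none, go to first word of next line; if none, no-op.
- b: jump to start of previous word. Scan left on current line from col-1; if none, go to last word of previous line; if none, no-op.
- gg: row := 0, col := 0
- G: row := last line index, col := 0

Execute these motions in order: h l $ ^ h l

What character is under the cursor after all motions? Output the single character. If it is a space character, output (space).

Answer: i

Derivation:
After 1 (h): row=0 col=0 char='f'
After 2 (l): row=0 col=1 char='i'
After 3 ($): row=0 col=7 char='x'
After 4 (^): row=0 col=0 char='f'
After 5 (h): row=0 col=0 char='f'
After 6 (l): row=0 col=1 char='i'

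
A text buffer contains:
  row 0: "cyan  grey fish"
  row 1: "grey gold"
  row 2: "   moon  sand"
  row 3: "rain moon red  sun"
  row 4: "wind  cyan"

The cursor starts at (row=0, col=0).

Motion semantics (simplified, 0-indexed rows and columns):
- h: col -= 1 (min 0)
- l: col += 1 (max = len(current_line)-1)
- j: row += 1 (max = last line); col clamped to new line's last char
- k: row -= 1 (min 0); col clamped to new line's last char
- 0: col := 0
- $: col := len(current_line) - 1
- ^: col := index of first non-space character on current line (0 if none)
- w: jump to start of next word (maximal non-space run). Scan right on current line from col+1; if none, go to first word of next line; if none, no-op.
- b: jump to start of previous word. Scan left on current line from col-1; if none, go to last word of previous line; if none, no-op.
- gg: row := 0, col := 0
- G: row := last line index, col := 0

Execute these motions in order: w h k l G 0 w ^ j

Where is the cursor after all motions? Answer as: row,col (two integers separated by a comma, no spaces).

Answer: 4,0

Derivation:
After 1 (w): row=0 col=6 char='g'
After 2 (h): row=0 col=5 char='_'
After 3 (k): row=0 col=5 char='_'
After 4 (l): row=0 col=6 char='g'
After 5 (G): row=4 col=0 char='w'
After 6 (0): row=4 col=0 char='w'
After 7 (w): row=4 col=6 char='c'
After 8 (^): row=4 col=0 char='w'
After 9 (j): row=4 col=0 char='w'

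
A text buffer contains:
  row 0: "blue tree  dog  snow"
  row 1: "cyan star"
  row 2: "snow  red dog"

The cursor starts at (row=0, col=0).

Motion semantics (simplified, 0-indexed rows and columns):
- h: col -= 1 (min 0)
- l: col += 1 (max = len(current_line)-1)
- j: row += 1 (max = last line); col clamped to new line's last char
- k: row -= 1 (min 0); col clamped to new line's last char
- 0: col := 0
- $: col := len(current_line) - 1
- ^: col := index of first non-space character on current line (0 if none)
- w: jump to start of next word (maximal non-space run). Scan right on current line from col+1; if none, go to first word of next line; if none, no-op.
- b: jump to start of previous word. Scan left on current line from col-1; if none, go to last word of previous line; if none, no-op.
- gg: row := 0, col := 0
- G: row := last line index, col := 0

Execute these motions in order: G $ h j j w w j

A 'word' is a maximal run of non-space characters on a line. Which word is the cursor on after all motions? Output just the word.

Answer: dog

Derivation:
After 1 (G): row=2 col=0 char='s'
After 2 ($): row=2 col=12 char='g'
After 3 (h): row=2 col=11 char='o'
After 4 (j): row=2 col=11 char='o'
After 5 (j): row=2 col=11 char='o'
After 6 (w): row=2 col=11 char='o'
After 7 (w): row=2 col=11 char='o'
After 8 (j): row=2 col=11 char='o'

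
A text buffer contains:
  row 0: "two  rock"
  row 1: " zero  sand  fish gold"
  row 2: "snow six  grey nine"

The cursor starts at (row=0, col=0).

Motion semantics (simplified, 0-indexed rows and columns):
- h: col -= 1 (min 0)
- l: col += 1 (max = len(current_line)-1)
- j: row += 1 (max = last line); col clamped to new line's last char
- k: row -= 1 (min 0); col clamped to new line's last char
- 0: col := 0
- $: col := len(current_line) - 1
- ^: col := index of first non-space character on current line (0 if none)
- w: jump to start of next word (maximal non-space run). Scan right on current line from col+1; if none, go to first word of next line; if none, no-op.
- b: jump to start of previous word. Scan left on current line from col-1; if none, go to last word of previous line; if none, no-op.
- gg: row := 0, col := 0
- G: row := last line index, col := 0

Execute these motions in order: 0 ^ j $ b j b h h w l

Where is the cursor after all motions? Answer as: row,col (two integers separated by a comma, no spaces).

Answer: 2,16

Derivation:
After 1 (0): row=0 col=0 char='t'
After 2 (^): row=0 col=0 char='t'
After 3 (j): row=1 col=0 char='_'
After 4 ($): row=1 col=21 char='d'
After 5 (b): row=1 col=18 char='g'
After 6 (j): row=2 col=18 char='e'
After 7 (b): row=2 col=15 char='n'
After 8 (h): row=2 col=14 char='_'
After 9 (h): row=2 col=13 char='y'
After 10 (w): row=2 col=15 char='n'
After 11 (l): row=2 col=16 char='i'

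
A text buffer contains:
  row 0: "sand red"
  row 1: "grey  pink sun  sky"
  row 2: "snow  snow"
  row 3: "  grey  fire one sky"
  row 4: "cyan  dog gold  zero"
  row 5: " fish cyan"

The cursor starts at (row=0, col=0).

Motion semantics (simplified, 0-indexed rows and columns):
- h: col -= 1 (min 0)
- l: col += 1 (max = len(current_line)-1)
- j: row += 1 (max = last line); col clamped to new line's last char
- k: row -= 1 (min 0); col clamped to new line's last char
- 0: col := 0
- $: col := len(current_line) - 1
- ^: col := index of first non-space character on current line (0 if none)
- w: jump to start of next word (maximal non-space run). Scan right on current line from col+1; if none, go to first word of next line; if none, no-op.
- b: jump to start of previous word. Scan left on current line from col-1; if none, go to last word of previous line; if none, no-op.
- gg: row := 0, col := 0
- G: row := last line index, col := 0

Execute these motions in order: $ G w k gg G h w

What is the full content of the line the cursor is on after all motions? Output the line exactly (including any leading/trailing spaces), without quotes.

After 1 ($): row=0 col=7 char='d'
After 2 (G): row=5 col=0 char='_'
After 3 (w): row=5 col=1 char='f'
After 4 (k): row=4 col=1 char='y'
After 5 (gg): row=0 col=0 char='s'
After 6 (G): row=5 col=0 char='_'
After 7 (h): row=5 col=0 char='_'
After 8 (w): row=5 col=1 char='f'

Answer:  fish cyan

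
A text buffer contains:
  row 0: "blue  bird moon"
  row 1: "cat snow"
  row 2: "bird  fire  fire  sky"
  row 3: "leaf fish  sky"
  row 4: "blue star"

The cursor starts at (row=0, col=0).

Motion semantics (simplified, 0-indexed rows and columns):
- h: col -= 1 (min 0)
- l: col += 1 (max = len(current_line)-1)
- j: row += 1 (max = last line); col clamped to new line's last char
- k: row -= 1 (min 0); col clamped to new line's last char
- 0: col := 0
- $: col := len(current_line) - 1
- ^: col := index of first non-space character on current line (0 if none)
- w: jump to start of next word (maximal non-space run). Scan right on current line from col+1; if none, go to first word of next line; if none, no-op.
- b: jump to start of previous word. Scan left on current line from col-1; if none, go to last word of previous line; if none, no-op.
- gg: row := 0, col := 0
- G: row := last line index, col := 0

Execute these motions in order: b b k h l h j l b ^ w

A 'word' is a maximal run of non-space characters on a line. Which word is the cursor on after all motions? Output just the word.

After 1 (b): row=0 col=0 char='b'
After 2 (b): row=0 col=0 char='b'
After 3 (k): row=0 col=0 char='b'
After 4 (h): row=0 col=0 char='b'
After 5 (l): row=0 col=1 char='l'
After 6 (h): row=0 col=0 char='b'
After 7 (j): row=1 col=0 char='c'
After 8 (l): row=1 col=1 char='a'
After 9 (b): row=1 col=0 char='c'
After 10 (^): row=1 col=0 char='c'
After 11 (w): row=1 col=4 char='s'

Answer: snow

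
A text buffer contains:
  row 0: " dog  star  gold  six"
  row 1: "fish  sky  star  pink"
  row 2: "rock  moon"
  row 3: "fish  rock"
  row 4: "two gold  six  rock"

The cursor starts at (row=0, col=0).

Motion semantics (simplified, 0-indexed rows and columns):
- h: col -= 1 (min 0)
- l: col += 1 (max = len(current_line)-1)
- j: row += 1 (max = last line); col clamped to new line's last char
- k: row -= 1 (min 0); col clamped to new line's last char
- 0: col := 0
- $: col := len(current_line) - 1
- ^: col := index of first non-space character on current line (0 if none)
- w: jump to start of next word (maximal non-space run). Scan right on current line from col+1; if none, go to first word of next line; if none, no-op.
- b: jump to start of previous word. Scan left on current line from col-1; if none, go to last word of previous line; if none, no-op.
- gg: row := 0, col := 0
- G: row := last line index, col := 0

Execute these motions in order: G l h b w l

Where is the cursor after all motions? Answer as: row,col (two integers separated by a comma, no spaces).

After 1 (G): row=4 col=0 char='t'
After 2 (l): row=4 col=1 char='w'
After 3 (h): row=4 col=0 char='t'
After 4 (b): row=3 col=6 char='r'
After 5 (w): row=4 col=0 char='t'
After 6 (l): row=4 col=1 char='w'

Answer: 4,1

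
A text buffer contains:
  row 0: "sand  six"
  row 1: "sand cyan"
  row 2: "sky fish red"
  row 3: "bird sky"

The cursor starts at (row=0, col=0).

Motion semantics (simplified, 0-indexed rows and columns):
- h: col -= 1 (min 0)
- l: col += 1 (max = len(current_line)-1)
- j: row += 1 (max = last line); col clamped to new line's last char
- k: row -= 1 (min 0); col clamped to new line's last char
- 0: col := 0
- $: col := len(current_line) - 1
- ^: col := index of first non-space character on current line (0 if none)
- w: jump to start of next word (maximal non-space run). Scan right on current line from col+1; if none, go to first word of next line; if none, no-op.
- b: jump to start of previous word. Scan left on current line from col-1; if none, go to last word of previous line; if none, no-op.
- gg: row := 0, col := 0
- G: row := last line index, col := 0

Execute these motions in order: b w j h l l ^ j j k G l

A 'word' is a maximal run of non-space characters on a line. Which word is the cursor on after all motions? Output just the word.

After 1 (b): row=0 col=0 char='s'
After 2 (w): row=0 col=6 char='s'
After 3 (j): row=1 col=6 char='y'
After 4 (h): row=1 col=5 char='c'
After 5 (l): row=1 col=6 char='y'
After 6 (l): row=1 col=7 char='a'
After 7 (^): row=1 col=0 char='s'
After 8 (j): row=2 col=0 char='s'
After 9 (j): row=3 col=0 char='b'
After 10 (k): row=2 col=0 char='s'
After 11 (G): row=3 col=0 char='b'
After 12 (l): row=3 col=1 char='i'

Answer: bird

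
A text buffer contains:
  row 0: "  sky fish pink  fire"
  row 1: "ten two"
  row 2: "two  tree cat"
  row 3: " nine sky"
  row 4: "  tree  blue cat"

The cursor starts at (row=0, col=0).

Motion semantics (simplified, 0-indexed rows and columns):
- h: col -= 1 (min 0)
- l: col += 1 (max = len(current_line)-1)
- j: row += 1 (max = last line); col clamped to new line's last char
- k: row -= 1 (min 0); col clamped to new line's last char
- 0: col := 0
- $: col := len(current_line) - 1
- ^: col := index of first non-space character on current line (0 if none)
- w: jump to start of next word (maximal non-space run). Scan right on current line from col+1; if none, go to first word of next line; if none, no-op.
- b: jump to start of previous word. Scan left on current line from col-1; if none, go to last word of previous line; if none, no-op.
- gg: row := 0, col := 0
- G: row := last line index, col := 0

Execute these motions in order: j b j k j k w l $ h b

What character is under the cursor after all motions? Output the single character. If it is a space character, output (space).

Answer: f

Derivation:
After 1 (j): row=1 col=0 char='t'
After 2 (b): row=0 col=17 char='f'
After 3 (j): row=1 col=6 char='o'
After 4 (k): row=0 col=6 char='f'
After 5 (j): row=1 col=6 char='o'
After 6 (k): row=0 col=6 char='f'
After 7 (w): row=0 col=11 char='p'
After 8 (l): row=0 col=12 char='i'
After 9 ($): row=0 col=20 char='e'
After 10 (h): row=0 col=19 char='r'
After 11 (b): row=0 col=17 char='f'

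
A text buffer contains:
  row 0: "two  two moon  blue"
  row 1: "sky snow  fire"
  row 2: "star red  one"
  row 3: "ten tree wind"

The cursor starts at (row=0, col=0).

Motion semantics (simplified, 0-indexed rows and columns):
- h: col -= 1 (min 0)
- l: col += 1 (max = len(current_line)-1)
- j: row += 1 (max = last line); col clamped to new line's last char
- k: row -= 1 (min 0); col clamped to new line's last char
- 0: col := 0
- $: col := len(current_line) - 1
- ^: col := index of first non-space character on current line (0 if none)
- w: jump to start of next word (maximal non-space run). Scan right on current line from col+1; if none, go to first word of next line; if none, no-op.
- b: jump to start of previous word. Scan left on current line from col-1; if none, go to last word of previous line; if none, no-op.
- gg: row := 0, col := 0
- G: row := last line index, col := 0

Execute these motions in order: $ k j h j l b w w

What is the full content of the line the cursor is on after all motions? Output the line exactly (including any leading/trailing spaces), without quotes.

After 1 ($): row=0 col=18 char='e'
After 2 (k): row=0 col=18 char='e'
After 3 (j): row=1 col=13 char='e'
After 4 (h): row=1 col=12 char='r'
After 5 (j): row=2 col=12 char='e'
After 6 (l): row=2 col=12 char='e'
After 7 (b): row=2 col=10 char='o'
After 8 (w): row=3 col=0 char='t'
After 9 (w): row=3 col=4 char='t'

Answer: ten tree wind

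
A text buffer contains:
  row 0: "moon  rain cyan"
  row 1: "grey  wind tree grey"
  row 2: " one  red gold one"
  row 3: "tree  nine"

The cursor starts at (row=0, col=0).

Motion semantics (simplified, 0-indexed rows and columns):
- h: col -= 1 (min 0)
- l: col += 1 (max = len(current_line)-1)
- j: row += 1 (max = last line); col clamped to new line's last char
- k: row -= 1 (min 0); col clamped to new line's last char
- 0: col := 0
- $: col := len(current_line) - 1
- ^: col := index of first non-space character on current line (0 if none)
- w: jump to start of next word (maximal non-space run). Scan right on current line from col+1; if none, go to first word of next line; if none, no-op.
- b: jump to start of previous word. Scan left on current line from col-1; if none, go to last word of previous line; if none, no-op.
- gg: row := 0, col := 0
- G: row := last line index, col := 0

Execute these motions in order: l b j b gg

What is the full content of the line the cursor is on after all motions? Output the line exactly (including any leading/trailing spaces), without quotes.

After 1 (l): row=0 col=1 char='o'
After 2 (b): row=0 col=0 char='m'
After 3 (j): row=1 col=0 char='g'
After 4 (b): row=0 col=11 char='c'
After 5 (gg): row=0 col=0 char='m'

Answer: moon  rain cyan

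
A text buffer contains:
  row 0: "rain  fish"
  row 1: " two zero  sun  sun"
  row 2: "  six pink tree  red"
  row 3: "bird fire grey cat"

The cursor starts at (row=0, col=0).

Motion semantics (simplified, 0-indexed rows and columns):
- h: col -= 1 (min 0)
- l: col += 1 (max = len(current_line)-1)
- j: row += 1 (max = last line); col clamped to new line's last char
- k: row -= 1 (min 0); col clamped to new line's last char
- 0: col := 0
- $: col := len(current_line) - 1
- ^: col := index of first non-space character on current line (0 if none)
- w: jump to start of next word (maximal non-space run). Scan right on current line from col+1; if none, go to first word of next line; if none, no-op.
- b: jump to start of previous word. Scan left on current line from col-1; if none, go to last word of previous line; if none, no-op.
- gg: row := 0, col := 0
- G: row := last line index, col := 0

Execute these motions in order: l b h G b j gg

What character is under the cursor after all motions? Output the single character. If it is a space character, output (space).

After 1 (l): row=0 col=1 char='a'
After 2 (b): row=0 col=0 char='r'
After 3 (h): row=0 col=0 char='r'
After 4 (G): row=3 col=0 char='b'
After 5 (b): row=2 col=17 char='r'
After 6 (j): row=3 col=17 char='t'
After 7 (gg): row=0 col=0 char='r'

Answer: r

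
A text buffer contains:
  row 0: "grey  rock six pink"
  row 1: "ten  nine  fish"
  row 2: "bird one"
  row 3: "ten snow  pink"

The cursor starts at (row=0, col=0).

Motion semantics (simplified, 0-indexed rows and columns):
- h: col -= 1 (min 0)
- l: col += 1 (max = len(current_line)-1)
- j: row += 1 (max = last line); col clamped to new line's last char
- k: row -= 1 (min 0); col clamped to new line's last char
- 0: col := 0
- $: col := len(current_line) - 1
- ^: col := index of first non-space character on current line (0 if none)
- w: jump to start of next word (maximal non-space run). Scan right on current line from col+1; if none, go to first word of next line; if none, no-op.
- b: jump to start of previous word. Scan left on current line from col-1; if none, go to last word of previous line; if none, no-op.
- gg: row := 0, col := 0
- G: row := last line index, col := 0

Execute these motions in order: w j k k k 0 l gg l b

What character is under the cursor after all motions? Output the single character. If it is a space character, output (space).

After 1 (w): row=0 col=6 char='r'
After 2 (j): row=1 col=6 char='i'
After 3 (k): row=0 col=6 char='r'
After 4 (k): row=0 col=6 char='r'
After 5 (k): row=0 col=6 char='r'
After 6 (0): row=0 col=0 char='g'
After 7 (l): row=0 col=1 char='r'
After 8 (gg): row=0 col=0 char='g'
After 9 (l): row=0 col=1 char='r'
After 10 (b): row=0 col=0 char='g'

Answer: g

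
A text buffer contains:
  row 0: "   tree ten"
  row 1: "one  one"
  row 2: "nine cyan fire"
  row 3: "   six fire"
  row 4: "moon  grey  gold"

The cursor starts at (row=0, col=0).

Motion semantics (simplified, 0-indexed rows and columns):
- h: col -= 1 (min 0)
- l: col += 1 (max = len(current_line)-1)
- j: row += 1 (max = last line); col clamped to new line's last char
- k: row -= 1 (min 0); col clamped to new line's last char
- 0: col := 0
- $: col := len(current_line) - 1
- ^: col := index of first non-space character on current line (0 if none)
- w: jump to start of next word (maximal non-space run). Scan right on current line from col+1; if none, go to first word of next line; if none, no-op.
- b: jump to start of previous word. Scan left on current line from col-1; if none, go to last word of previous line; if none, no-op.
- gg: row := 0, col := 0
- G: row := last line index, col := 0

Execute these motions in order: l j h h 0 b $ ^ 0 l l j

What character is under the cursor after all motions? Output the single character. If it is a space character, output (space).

Answer: e

Derivation:
After 1 (l): row=0 col=1 char='_'
After 2 (j): row=1 col=1 char='n'
After 3 (h): row=1 col=0 char='o'
After 4 (h): row=1 col=0 char='o'
After 5 (0): row=1 col=0 char='o'
After 6 (b): row=0 col=8 char='t'
After 7 ($): row=0 col=10 char='n'
After 8 (^): row=0 col=3 char='t'
After 9 (0): row=0 col=0 char='_'
After 10 (l): row=0 col=1 char='_'
After 11 (l): row=0 col=2 char='_'
After 12 (j): row=1 col=2 char='e'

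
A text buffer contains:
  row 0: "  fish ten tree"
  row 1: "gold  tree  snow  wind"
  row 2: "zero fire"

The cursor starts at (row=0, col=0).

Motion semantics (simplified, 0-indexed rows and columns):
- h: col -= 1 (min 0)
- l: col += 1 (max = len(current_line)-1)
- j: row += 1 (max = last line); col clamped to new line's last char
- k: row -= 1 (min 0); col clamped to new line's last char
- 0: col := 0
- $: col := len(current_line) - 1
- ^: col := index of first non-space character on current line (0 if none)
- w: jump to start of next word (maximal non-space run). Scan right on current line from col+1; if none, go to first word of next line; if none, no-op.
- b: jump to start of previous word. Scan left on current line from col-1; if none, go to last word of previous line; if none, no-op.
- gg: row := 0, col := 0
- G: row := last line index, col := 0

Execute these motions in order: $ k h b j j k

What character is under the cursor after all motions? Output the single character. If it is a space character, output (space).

After 1 ($): row=0 col=14 char='e'
After 2 (k): row=0 col=14 char='e'
After 3 (h): row=0 col=13 char='e'
After 4 (b): row=0 col=11 char='t'
After 5 (j): row=1 col=11 char='_'
After 6 (j): row=2 col=8 char='e'
After 7 (k): row=1 col=8 char='e'

Answer: e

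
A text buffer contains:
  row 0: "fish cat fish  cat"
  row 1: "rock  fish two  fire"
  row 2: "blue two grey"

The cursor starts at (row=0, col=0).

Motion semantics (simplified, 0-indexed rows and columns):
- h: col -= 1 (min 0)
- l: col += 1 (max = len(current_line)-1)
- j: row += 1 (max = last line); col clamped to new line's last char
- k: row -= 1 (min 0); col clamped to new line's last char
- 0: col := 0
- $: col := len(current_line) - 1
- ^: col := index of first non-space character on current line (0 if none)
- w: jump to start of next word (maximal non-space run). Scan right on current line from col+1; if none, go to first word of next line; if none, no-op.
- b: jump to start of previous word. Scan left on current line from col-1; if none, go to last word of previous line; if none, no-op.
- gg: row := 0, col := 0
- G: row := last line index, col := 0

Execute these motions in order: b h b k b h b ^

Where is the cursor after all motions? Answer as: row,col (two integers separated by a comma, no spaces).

After 1 (b): row=0 col=0 char='f'
After 2 (h): row=0 col=0 char='f'
After 3 (b): row=0 col=0 char='f'
After 4 (k): row=0 col=0 char='f'
After 5 (b): row=0 col=0 char='f'
After 6 (h): row=0 col=0 char='f'
After 7 (b): row=0 col=0 char='f'
After 8 (^): row=0 col=0 char='f'

Answer: 0,0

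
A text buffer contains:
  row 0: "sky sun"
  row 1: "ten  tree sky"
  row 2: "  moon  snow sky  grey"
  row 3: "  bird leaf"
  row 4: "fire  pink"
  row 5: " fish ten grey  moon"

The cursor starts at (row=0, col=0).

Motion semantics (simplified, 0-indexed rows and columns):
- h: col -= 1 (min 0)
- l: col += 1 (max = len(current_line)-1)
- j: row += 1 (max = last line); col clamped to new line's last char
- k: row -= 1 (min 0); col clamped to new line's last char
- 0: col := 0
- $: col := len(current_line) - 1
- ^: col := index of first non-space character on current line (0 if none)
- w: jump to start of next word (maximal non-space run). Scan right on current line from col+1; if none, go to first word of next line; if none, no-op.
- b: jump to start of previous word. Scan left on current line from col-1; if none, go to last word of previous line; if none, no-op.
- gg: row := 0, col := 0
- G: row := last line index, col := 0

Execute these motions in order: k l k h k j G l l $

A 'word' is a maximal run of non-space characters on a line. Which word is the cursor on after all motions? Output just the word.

After 1 (k): row=0 col=0 char='s'
After 2 (l): row=0 col=1 char='k'
After 3 (k): row=0 col=1 char='k'
After 4 (h): row=0 col=0 char='s'
After 5 (k): row=0 col=0 char='s'
After 6 (j): row=1 col=0 char='t'
After 7 (G): row=5 col=0 char='_'
After 8 (l): row=5 col=1 char='f'
After 9 (l): row=5 col=2 char='i'
After 10 ($): row=5 col=19 char='n'

Answer: moon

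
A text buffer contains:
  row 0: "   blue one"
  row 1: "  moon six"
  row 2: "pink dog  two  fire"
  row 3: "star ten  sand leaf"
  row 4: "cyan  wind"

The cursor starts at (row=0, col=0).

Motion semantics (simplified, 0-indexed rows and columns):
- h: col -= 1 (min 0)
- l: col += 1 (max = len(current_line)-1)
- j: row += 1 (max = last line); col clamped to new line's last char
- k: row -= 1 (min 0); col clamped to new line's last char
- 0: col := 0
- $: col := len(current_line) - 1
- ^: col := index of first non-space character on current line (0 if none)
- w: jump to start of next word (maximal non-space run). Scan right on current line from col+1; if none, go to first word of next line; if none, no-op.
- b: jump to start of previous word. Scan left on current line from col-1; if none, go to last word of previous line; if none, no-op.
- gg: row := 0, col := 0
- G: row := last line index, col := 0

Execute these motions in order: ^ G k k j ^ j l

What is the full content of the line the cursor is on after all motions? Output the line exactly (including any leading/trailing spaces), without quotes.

Answer: cyan  wind

Derivation:
After 1 (^): row=0 col=3 char='b'
After 2 (G): row=4 col=0 char='c'
After 3 (k): row=3 col=0 char='s'
After 4 (k): row=2 col=0 char='p'
After 5 (j): row=3 col=0 char='s'
After 6 (^): row=3 col=0 char='s'
After 7 (j): row=4 col=0 char='c'
After 8 (l): row=4 col=1 char='y'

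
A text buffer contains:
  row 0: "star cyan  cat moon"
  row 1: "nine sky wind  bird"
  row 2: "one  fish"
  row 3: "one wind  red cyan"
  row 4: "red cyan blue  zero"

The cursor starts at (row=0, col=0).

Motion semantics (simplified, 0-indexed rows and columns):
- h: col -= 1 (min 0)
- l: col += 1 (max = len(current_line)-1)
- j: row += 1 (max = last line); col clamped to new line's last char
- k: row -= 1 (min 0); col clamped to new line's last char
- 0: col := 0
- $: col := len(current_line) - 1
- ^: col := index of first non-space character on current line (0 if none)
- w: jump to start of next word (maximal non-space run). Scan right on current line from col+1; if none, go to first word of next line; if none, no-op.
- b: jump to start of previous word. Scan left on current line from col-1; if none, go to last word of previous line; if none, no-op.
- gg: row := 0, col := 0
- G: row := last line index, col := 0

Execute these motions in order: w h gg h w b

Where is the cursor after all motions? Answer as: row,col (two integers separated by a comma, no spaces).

After 1 (w): row=0 col=5 char='c'
After 2 (h): row=0 col=4 char='_'
After 3 (gg): row=0 col=0 char='s'
After 4 (h): row=0 col=0 char='s'
After 5 (w): row=0 col=5 char='c'
After 6 (b): row=0 col=0 char='s'

Answer: 0,0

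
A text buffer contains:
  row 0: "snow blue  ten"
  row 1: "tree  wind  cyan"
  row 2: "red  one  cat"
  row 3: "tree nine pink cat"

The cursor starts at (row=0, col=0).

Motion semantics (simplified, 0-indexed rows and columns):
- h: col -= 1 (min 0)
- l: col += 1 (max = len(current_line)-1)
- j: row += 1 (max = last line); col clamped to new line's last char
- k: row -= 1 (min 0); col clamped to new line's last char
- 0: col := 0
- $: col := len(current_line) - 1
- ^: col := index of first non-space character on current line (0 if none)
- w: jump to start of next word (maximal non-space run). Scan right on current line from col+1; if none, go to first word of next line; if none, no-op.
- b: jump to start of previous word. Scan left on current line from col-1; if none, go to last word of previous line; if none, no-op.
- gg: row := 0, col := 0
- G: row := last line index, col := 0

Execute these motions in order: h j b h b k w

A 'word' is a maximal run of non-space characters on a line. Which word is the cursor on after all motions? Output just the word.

Answer: ten

Derivation:
After 1 (h): row=0 col=0 char='s'
After 2 (j): row=1 col=0 char='t'
After 3 (b): row=0 col=11 char='t'
After 4 (h): row=0 col=10 char='_'
After 5 (b): row=0 col=5 char='b'
After 6 (k): row=0 col=5 char='b'
After 7 (w): row=0 col=11 char='t'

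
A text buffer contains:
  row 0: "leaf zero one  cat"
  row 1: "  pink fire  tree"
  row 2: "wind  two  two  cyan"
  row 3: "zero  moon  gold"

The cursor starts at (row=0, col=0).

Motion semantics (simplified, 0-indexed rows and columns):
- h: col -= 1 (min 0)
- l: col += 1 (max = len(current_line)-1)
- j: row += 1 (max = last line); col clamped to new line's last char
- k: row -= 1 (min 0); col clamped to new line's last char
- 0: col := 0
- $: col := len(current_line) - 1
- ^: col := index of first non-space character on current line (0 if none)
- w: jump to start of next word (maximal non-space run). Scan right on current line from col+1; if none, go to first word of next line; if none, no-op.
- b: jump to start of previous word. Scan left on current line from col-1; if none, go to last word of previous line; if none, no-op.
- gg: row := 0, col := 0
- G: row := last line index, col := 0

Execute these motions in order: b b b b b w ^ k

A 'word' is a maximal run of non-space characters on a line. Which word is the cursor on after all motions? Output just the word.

Answer: leaf

Derivation:
After 1 (b): row=0 col=0 char='l'
After 2 (b): row=0 col=0 char='l'
After 3 (b): row=0 col=0 char='l'
After 4 (b): row=0 col=0 char='l'
After 5 (b): row=0 col=0 char='l'
After 6 (w): row=0 col=5 char='z'
After 7 (^): row=0 col=0 char='l'
After 8 (k): row=0 col=0 char='l'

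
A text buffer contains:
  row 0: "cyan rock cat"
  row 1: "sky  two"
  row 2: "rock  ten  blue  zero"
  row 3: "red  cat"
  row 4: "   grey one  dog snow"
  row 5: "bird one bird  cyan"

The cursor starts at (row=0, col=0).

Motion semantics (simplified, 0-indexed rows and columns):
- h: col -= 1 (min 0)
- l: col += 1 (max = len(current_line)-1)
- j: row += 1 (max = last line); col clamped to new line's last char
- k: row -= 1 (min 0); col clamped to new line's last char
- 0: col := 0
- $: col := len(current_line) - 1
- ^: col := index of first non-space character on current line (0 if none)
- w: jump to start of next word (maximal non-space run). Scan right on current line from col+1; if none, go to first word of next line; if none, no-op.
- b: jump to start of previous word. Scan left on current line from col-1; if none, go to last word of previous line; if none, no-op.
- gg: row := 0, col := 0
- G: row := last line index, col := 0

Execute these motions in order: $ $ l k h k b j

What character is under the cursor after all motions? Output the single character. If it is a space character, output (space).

Answer: o

Derivation:
After 1 ($): row=0 col=12 char='t'
After 2 ($): row=0 col=12 char='t'
After 3 (l): row=0 col=12 char='t'
After 4 (k): row=0 col=12 char='t'
After 5 (h): row=0 col=11 char='a'
After 6 (k): row=0 col=11 char='a'
After 7 (b): row=0 col=10 char='c'
After 8 (j): row=1 col=7 char='o'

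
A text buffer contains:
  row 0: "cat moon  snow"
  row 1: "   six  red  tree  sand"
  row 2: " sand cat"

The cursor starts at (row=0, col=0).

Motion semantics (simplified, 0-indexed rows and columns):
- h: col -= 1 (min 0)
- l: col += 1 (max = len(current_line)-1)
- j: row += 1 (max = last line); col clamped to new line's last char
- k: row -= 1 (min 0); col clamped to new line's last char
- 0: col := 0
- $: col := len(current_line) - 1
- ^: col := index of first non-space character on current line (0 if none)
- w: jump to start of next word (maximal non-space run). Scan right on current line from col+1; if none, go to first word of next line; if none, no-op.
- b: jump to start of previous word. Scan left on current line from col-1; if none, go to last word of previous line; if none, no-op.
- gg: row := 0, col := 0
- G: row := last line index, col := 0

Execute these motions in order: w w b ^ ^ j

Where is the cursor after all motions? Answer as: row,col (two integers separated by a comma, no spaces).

Answer: 1,0

Derivation:
After 1 (w): row=0 col=4 char='m'
After 2 (w): row=0 col=10 char='s'
After 3 (b): row=0 col=4 char='m'
After 4 (^): row=0 col=0 char='c'
After 5 (^): row=0 col=0 char='c'
After 6 (j): row=1 col=0 char='_'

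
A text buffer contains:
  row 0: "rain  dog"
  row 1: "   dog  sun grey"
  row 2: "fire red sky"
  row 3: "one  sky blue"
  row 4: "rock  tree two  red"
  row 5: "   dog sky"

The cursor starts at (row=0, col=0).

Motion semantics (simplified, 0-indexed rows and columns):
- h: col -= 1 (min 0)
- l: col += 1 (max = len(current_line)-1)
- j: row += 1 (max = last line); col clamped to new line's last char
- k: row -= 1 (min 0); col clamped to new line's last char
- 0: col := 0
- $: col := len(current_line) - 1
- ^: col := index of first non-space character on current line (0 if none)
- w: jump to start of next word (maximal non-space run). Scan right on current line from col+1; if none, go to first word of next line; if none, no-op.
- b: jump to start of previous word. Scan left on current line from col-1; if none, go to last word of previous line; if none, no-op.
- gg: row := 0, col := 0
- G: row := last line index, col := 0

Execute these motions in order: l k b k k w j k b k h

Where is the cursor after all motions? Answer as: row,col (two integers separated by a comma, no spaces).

After 1 (l): row=0 col=1 char='a'
After 2 (k): row=0 col=1 char='a'
After 3 (b): row=0 col=0 char='r'
After 4 (k): row=0 col=0 char='r'
After 5 (k): row=0 col=0 char='r'
After 6 (w): row=0 col=6 char='d'
After 7 (j): row=1 col=6 char='_'
After 8 (k): row=0 col=6 char='d'
After 9 (b): row=0 col=0 char='r'
After 10 (k): row=0 col=0 char='r'
After 11 (h): row=0 col=0 char='r'

Answer: 0,0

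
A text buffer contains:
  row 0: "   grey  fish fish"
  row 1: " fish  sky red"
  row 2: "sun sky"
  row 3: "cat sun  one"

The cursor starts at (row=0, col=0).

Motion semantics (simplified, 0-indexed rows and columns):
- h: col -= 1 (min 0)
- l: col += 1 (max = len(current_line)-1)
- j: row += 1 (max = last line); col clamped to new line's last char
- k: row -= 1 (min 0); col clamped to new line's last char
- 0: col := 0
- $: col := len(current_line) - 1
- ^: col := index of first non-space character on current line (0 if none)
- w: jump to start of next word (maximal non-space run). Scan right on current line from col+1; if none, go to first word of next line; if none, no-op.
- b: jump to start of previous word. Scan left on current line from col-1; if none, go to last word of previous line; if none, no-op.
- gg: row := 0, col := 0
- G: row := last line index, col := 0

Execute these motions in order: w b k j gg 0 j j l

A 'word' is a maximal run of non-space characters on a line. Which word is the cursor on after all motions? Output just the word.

After 1 (w): row=0 col=3 char='g'
After 2 (b): row=0 col=3 char='g'
After 3 (k): row=0 col=3 char='g'
After 4 (j): row=1 col=3 char='s'
After 5 (gg): row=0 col=0 char='_'
After 6 (0): row=0 col=0 char='_'
After 7 (j): row=1 col=0 char='_'
After 8 (j): row=2 col=0 char='s'
After 9 (l): row=2 col=1 char='u'

Answer: sun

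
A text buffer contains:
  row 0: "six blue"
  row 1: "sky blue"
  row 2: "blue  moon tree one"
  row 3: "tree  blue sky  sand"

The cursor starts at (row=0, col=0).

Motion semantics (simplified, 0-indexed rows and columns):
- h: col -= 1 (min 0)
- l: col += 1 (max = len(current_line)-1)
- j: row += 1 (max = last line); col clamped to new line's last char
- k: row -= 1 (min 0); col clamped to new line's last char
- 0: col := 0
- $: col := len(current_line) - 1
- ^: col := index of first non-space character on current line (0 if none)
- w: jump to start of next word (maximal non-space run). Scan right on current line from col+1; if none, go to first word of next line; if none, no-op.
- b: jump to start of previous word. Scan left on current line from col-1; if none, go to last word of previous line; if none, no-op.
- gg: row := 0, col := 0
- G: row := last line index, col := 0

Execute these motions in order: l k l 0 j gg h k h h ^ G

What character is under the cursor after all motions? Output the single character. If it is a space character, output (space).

Answer: t

Derivation:
After 1 (l): row=0 col=1 char='i'
After 2 (k): row=0 col=1 char='i'
After 3 (l): row=0 col=2 char='x'
After 4 (0): row=0 col=0 char='s'
After 5 (j): row=1 col=0 char='s'
After 6 (gg): row=0 col=0 char='s'
After 7 (h): row=0 col=0 char='s'
After 8 (k): row=0 col=0 char='s'
After 9 (h): row=0 col=0 char='s'
After 10 (h): row=0 col=0 char='s'
After 11 (^): row=0 col=0 char='s'
After 12 (G): row=3 col=0 char='t'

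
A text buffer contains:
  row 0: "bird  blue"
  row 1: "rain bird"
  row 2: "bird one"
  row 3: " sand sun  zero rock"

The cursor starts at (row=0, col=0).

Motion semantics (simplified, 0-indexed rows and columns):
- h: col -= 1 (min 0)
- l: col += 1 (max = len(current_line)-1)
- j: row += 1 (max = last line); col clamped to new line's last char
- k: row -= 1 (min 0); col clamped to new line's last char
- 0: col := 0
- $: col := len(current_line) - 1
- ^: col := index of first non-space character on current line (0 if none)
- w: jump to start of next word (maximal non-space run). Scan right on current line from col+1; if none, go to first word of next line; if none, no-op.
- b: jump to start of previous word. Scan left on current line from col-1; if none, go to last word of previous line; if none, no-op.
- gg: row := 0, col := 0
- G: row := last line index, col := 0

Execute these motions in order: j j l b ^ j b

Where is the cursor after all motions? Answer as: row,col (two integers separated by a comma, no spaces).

Answer: 2,5

Derivation:
After 1 (j): row=1 col=0 char='r'
After 2 (j): row=2 col=0 char='b'
After 3 (l): row=2 col=1 char='i'
After 4 (b): row=2 col=0 char='b'
After 5 (^): row=2 col=0 char='b'
After 6 (j): row=3 col=0 char='_'
After 7 (b): row=2 col=5 char='o'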